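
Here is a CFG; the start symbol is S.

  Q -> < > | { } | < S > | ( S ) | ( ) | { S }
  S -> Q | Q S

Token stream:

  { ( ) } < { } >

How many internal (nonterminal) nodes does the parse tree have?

[S [Q { [S [Q ( )]] }] [S [Q < [S [Q { }]] >]]]

8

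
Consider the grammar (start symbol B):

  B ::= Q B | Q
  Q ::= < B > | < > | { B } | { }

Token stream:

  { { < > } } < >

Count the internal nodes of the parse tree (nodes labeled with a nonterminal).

8

[B [Q { [B [Q { [B [Q < >]] }]] }] [B [Q < >]]]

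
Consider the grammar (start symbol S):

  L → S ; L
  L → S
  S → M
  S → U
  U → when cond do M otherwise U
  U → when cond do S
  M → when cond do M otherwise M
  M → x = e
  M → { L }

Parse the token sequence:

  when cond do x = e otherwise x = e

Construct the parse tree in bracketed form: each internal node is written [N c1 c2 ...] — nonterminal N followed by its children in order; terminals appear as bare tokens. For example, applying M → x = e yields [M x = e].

S
M
when cond do M otherwise M
when cond do x = e otherwise M
when cond do x = e otherwise x = e

[S [M when cond do [M x = e] otherwise [M x = e]]]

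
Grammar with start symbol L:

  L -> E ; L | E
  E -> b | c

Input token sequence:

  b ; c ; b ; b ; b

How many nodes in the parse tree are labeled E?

[L [E b] ; [L [E c] ; [L [E b] ; [L [E b] ; [L [E b]]]]]]

5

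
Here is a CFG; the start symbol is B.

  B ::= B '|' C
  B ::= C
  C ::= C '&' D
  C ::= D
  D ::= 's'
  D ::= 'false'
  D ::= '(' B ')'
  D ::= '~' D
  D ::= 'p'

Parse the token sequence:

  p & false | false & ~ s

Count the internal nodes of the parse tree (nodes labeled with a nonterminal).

11

[B [B [C [C [D p]] & [D false]]] | [C [C [D false]] & [D ~ [D s]]]]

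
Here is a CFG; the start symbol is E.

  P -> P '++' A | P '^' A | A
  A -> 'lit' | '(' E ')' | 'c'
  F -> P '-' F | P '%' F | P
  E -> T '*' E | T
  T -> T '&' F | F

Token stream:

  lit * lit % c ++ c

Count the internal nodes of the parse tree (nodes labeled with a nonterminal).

15

[E [T [F [P [A lit]]]] * [E [T [F [P [A lit]] % [F [P [P [A c]] ++ [A c]]]]]]]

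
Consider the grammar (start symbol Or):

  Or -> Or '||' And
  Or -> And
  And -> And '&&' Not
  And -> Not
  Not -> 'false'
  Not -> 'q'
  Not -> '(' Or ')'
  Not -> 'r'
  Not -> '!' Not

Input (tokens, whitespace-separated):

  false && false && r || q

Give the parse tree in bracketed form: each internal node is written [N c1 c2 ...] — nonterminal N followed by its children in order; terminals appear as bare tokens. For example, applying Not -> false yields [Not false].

[Or [Or [And [And [And [Not false]] && [Not false]] && [Not r]]] || [And [Not q]]]

Or
Or || And
And || And
And && Not || And
And && Not && Not || And
Not && Not && Not || And
false && Not && Not || And
false && false && Not || And
false && false && r || And
false && false && r || Not
false && false && r || q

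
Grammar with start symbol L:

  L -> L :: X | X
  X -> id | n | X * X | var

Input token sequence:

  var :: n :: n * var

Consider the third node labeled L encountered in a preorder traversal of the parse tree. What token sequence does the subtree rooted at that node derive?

[L [L [L [X var]] :: [X n]] :: [X [X n] * [X var]]]

var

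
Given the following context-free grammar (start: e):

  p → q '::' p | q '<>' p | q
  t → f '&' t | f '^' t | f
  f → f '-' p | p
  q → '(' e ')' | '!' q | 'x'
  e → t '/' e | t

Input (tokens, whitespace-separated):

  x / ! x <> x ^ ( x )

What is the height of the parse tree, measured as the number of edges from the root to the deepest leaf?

[e [t [f [p [q x]]]] / [e [t [f [p [q ! [q x]] <> [p [q x]]]] ^ [t [f [p [q ( [e [t [f [p [q x]]]]] )]]]]]]]

12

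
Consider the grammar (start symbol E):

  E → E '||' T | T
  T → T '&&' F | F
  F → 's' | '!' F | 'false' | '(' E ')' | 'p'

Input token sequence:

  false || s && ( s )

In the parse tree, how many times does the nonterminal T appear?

4

[E [E [T [F false]]] || [T [T [F s]] && [F ( [E [T [F s]]] )]]]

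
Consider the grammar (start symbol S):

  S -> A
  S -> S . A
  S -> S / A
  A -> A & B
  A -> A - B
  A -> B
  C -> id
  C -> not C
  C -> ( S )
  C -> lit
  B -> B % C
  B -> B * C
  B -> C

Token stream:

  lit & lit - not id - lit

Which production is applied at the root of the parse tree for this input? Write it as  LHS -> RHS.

[S [A [A [A [A [B [C lit]]] & [B [C lit]]] - [B [C not [C id]]]] - [B [C lit]]]]

S -> A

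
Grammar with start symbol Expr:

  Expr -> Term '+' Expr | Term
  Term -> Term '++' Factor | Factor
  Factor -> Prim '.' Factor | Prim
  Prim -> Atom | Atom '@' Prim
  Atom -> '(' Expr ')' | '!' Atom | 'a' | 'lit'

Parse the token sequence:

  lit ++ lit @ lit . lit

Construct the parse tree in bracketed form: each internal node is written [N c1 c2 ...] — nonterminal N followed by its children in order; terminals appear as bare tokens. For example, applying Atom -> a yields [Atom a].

Expr
Term
Term ++ Factor
Factor ++ Factor
Prim ++ Factor
Atom ++ Factor
lit ++ Factor
lit ++ Prim . Factor
lit ++ Atom @ Prim . Factor
lit ++ lit @ Prim . Factor
lit ++ lit @ Atom . Factor
lit ++ lit @ lit . Factor
lit ++ lit @ lit . Prim
lit ++ lit @ lit . Atom
lit ++ lit @ lit . lit

[Expr [Term [Term [Factor [Prim [Atom lit]]]] ++ [Factor [Prim [Atom lit] @ [Prim [Atom lit]]] . [Factor [Prim [Atom lit]]]]]]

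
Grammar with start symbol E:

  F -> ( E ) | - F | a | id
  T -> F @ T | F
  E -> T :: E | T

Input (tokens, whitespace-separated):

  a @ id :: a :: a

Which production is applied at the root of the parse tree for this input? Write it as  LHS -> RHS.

[E [T [F a] @ [T [F id]]] :: [E [T [F a]] :: [E [T [F a]]]]]

E -> T :: E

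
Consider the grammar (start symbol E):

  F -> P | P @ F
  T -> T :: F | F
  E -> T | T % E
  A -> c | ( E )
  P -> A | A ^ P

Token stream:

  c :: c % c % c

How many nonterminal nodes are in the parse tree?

19

[E [T [T [F [P [A c]]]] :: [F [P [A c]]]] % [E [T [F [P [A c]]]] % [E [T [F [P [A c]]]]]]]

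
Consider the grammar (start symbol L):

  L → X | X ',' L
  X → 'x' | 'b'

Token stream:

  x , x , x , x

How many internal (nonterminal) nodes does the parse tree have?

8

[L [X x] , [L [X x] , [L [X x] , [L [X x]]]]]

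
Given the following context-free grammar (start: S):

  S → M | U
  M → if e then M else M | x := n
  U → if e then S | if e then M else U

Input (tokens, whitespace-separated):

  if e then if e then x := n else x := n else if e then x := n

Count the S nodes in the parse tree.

2

[S [U if e then [M if e then [M x := n] else [M x := n]] else [U if e then [S [M x := n]]]]]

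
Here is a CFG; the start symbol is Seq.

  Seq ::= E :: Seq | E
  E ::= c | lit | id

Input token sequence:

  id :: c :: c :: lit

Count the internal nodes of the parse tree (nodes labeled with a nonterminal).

[Seq [E id] :: [Seq [E c] :: [Seq [E c] :: [Seq [E lit]]]]]

8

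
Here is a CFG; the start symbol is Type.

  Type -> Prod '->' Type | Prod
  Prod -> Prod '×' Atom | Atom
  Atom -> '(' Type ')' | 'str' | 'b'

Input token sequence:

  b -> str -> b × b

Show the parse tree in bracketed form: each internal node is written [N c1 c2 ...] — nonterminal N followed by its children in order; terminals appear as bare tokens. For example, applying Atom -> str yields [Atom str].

[Type [Prod [Atom b]] -> [Type [Prod [Atom str]] -> [Type [Prod [Prod [Atom b]] × [Atom b]]]]]

Type
Prod -> Type
Atom -> Type
b -> Type
b -> Prod -> Type
b -> Atom -> Type
b -> str -> Type
b -> str -> Prod
b -> str -> Prod × Atom
b -> str -> Atom × Atom
b -> str -> b × Atom
b -> str -> b × b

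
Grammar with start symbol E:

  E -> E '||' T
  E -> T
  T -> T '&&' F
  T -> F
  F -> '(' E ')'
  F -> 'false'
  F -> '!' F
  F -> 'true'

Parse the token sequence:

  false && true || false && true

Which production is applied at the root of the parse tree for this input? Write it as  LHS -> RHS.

[E [E [T [T [F false]] && [F true]]] || [T [T [F false]] && [F true]]]

E -> E '||' T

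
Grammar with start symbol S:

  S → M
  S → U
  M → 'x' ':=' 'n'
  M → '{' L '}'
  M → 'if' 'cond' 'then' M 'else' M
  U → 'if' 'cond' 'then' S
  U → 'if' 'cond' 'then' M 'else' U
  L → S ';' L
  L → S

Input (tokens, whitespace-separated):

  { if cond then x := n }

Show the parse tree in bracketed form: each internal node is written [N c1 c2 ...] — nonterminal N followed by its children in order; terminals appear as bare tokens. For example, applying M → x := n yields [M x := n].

[S [M { [L [S [U if cond then [S [M x := n]]]]] }]]

S
M
{ L }
{ S }
{ U }
{ if cond then S }
{ if cond then M }
{ if cond then x := n }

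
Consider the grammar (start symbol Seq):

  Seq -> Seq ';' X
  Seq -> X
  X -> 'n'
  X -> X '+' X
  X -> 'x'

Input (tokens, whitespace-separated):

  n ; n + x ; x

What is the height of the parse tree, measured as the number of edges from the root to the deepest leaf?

4

[Seq [Seq [Seq [X n]] ; [X [X n] + [X x]]] ; [X x]]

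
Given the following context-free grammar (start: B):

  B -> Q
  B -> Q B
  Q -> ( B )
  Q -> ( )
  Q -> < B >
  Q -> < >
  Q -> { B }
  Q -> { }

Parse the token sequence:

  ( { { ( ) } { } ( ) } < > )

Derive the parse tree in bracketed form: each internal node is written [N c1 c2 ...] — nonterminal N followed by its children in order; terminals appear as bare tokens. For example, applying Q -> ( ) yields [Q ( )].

[B [Q ( [B [Q { [B [Q { [B [Q ( )]] }] [B [Q { }] [B [Q ( )]]]] }] [B [Q < >]]] )]]

B
Q
( B )
( Q B )
( { B } B )
( { Q B } B )
( { { B } B } B )
( { { Q } B } B )
( { { ( ) } B } B )
( { { ( ) } Q B } B )
( { { ( ) } { } B } B )
( { { ( ) } { } Q } B )
( { { ( ) } { } ( ) } B )
( { { ( ) } { } ( ) } Q )
( { { ( ) } { } ( ) } < > )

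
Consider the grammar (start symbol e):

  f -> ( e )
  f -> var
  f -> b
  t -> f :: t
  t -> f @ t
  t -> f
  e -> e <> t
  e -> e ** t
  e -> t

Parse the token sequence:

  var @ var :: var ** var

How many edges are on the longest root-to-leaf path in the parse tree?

[e [e [t [f var] @ [t [f var] :: [t [f var]]]]] ** [t [f var]]]

6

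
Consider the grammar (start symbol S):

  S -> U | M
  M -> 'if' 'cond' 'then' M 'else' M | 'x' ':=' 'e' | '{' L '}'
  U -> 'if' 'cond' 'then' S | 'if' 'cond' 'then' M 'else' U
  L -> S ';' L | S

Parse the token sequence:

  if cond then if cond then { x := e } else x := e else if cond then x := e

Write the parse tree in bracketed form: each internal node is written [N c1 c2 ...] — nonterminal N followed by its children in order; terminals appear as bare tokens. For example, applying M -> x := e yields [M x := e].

[S [U if cond then [M if cond then [M { [L [S [M x := e]]] }] else [M x := e]] else [U if cond then [S [M x := e]]]]]

S
U
if cond then M else U
if cond then if cond then M else M else U
if cond then if cond then { L } else M else U
if cond then if cond then { S } else M else U
if cond then if cond then { M } else M else U
if cond then if cond then { x := e } else M else U
if cond then if cond then { x := e } else x := e else U
if cond then if cond then { x := e } else x := e else if cond then S
if cond then if cond then { x := e } else x := e else if cond then M
if cond then if cond then { x := e } else x := e else if cond then x := e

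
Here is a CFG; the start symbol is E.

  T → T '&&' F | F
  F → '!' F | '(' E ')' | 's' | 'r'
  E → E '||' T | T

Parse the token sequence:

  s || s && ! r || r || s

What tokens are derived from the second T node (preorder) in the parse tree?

[E [E [E [E [T [F s]]] || [T [T [F s]] && [F ! [F r]]]] || [T [F r]]] || [T [F s]]]

s && ! r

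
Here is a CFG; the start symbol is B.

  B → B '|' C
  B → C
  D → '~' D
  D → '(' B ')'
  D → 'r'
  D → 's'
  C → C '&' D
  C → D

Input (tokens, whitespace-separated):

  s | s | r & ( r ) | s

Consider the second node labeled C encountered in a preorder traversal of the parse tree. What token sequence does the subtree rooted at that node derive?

s

[B [B [B [B [C [D s]]] | [C [D s]]] | [C [C [D r]] & [D ( [B [C [D r]]] )]]] | [C [D s]]]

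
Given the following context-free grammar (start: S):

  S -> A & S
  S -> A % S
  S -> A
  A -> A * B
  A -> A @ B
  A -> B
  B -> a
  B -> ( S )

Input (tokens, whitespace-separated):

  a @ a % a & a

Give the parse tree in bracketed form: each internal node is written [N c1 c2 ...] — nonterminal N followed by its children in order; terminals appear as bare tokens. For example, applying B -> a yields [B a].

S
A % S
A @ B % S
B @ B % S
a @ B % S
a @ a % S
a @ a % A & S
a @ a % B & S
a @ a % a & S
a @ a % a & A
a @ a % a & B
a @ a % a & a

[S [A [A [B a]] @ [B a]] % [S [A [B a]] & [S [A [B a]]]]]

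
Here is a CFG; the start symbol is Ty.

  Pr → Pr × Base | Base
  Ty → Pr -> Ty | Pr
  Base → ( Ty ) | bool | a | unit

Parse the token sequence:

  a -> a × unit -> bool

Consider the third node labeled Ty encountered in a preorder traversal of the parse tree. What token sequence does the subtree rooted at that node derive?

[Ty [Pr [Base a]] -> [Ty [Pr [Pr [Base a]] × [Base unit]] -> [Ty [Pr [Base bool]]]]]

bool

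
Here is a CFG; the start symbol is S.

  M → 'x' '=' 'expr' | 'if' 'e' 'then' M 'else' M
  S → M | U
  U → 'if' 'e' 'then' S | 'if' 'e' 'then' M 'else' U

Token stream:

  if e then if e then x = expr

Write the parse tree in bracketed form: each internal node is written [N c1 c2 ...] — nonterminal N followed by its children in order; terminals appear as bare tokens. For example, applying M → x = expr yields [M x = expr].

[S [U if e then [S [U if e then [S [M x = expr]]]]]]

S
U
if e then S
if e then U
if e then if e then S
if e then if e then M
if e then if e then x = expr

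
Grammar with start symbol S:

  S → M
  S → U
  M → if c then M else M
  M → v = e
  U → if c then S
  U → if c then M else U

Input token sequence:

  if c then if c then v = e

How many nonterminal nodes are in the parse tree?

6

[S [U if c then [S [U if c then [S [M v = e]]]]]]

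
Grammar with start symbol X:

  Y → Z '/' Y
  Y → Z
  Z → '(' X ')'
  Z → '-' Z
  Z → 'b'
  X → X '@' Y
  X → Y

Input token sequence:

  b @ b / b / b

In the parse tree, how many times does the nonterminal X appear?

2

[X [X [Y [Z b]]] @ [Y [Z b] / [Y [Z b] / [Y [Z b]]]]]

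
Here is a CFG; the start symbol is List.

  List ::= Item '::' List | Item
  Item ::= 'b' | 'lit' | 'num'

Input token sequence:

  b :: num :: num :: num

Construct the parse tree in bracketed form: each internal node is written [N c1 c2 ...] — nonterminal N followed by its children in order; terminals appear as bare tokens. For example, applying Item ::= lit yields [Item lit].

List
Item :: List
b :: List
b :: Item :: List
b :: num :: List
b :: num :: Item :: List
b :: num :: num :: List
b :: num :: num :: Item
b :: num :: num :: num

[List [Item b] :: [List [Item num] :: [List [Item num] :: [List [Item num]]]]]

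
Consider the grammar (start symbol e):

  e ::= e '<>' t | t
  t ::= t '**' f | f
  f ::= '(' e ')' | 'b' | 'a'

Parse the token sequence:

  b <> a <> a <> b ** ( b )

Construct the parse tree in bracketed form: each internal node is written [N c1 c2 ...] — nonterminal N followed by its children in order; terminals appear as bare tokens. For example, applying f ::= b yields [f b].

[e [e [e [e [t [f b]]] <> [t [f a]]] <> [t [f a]]] <> [t [t [f b]] ** [f ( [e [t [f b]]] )]]]

e
e <> t
e <> t <> t
e <> t <> t <> t
t <> t <> t <> t
f <> t <> t <> t
b <> t <> t <> t
b <> f <> t <> t
b <> a <> t <> t
b <> a <> f <> t
b <> a <> a <> t
b <> a <> a <> t ** f
b <> a <> a <> f ** f
b <> a <> a <> b ** f
b <> a <> a <> b ** ( e )
b <> a <> a <> b ** ( t )
b <> a <> a <> b ** ( f )
b <> a <> a <> b ** ( b )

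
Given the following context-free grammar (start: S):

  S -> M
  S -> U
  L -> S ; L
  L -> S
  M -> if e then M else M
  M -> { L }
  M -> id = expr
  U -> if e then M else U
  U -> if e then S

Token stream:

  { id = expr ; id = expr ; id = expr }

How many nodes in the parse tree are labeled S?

4

[S [M { [L [S [M id = expr]] ; [L [S [M id = expr]] ; [L [S [M id = expr]]]]] }]]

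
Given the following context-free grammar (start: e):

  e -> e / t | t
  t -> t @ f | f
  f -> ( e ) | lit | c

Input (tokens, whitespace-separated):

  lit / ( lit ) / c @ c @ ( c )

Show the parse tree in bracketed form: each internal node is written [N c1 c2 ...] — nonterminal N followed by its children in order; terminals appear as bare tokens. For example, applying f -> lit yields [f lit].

[e [e [e [t [f lit]]] / [t [f ( [e [t [f lit]]] )]]] / [t [t [t [f c]] @ [f c]] @ [f ( [e [t [f c]]] )]]]

e
e / t
e / t / t
t / t / t
f / t / t
lit / t / t
lit / f / t
lit / ( e ) / t
lit / ( t ) / t
lit / ( f ) / t
lit / ( lit ) / t
lit / ( lit ) / t @ f
lit / ( lit ) / t @ f @ f
lit / ( lit ) / f @ f @ f
lit / ( lit ) / c @ f @ f
lit / ( lit ) / c @ c @ f
lit / ( lit ) / c @ c @ ( e )
lit / ( lit ) / c @ c @ ( t )
lit / ( lit ) / c @ c @ ( f )
lit / ( lit ) / c @ c @ ( c )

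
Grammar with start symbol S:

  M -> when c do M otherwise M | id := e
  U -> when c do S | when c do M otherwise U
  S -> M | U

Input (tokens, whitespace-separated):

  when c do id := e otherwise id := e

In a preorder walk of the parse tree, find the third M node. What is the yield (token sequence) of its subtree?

id := e

[S [M when c do [M id := e] otherwise [M id := e]]]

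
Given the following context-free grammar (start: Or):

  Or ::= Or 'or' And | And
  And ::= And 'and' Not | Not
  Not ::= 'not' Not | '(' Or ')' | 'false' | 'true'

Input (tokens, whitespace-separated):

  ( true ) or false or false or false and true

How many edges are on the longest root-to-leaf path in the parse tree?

9

[Or [Or [Or [Or [And [Not ( [Or [And [Not true]]] )]]] or [And [Not false]]] or [And [Not false]]] or [And [And [Not false]] and [Not true]]]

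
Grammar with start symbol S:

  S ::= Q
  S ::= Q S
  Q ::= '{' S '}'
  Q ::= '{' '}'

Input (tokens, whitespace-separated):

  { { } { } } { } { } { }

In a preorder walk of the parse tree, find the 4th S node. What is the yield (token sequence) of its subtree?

{ } { } { }

[S [Q { [S [Q { }] [S [Q { }]]] }] [S [Q { }] [S [Q { }] [S [Q { }]]]]]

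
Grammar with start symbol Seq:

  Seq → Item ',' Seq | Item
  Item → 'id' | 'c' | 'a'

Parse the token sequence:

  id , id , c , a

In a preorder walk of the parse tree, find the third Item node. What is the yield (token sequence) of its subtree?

c

[Seq [Item id] , [Seq [Item id] , [Seq [Item c] , [Seq [Item a]]]]]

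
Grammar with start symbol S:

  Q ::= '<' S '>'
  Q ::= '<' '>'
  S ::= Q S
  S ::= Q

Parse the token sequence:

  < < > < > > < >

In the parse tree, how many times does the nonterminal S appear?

4

[S [Q < [S [Q < >] [S [Q < >]]] >] [S [Q < >]]]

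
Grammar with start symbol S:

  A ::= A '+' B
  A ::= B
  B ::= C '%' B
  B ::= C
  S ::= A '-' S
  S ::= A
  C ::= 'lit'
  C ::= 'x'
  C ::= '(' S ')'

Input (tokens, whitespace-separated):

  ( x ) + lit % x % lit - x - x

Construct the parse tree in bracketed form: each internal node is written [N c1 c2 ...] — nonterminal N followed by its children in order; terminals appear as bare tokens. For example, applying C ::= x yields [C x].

[S [A [A [B [C ( [S [A [B [C x]]]] )]]] + [B [C lit] % [B [C x] % [B [C lit]]]]] - [S [A [B [C x]]] - [S [A [B [C x]]]]]]

S
A - S
A + B - S
B + B - S
C + B - S
( S ) + B - S
( A ) + B - S
( B ) + B - S
( C ) + B - S
( x ) + B - S
( x ) + C % B - S
( x ) + lit % B - S
( x ) + lit % C % B - S
( x ) + lit % x % B - S
( x ) + lit % x % C - S
( x ) + lit % x % lit - S
( x ) + lit % x % lit - A - S
( x ) + lit % x % lit - B - S
( x ) + lit % x % lit - C - S
( x ) + lit % x % lit - x - S
( x ) + lit % x % lit - x - A
( x ) + lit % x % lit - x - B
( x ) + lit % x % lit - x - C
( x ) + lit % x % lit - x - x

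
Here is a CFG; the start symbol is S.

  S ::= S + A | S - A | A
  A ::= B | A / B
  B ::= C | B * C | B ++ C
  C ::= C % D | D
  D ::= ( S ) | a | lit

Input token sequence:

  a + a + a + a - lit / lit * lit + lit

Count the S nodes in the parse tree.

6

[S [S [S [S [S [S [A [B [C [D a]]]]] + [A [B [C [D a]]]]] + [A [B [C [D a]]]]] + [A [B [C [D a]]]]] - [A [A [B [C [D lit]]]] / [B [B [C [D lit]]] * [C [D lit]]]]] + [A [B [C [D lit]]]]]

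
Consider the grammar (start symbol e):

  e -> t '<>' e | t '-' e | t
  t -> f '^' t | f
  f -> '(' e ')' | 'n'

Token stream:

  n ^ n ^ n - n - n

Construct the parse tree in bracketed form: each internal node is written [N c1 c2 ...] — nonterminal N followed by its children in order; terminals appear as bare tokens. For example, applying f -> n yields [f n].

[e [t [f n] ^ [t [f n] ^ [t [f n]]]] - [e [t [f n]] - [e [t [f n]]]]]

e
t - e
f ^ t - e
n ^ t - e
n ^ f ^ t - e
n ^ n ^ t - e
n ^ n ^ f - e
n ^ n ^ n - e
n ^ n ^ n - t - e
n ^ n ^ n - f - e
n ^ n ^ n - n - e
n ^ n ^ n - n - t
n ^ n ^ n - n - f
n ^ n ^ n - n - n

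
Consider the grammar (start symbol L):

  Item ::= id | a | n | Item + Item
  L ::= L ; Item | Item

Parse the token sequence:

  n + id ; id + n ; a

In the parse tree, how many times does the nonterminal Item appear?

7

[L [L [L [Item [Item n] + [Item id]]] ; [Item [Item id] + [Item n]]] ; [Item a]]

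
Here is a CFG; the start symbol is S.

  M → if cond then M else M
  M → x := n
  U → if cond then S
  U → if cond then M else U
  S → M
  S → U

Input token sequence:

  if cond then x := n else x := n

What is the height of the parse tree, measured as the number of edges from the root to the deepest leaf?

3

[S [M if cond then [M x := n] else [M x := n]]]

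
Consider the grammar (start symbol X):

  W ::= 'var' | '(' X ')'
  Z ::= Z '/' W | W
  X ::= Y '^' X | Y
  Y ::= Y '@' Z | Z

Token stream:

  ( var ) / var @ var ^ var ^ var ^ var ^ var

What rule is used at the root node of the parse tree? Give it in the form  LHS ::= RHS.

X ::= Y '^' X

[X [Y [Y [Z [Z [W ( [X [Y [Z [W var]]]] )]] / [W var]]] @ [Z [W var]]] ^ [X [Y [Z [W var]]] ^ [X [Y [Z [W var]]] ^ [X [Y [Z [W var]]] ^ [X [Y [Z [W var]]]]]]]]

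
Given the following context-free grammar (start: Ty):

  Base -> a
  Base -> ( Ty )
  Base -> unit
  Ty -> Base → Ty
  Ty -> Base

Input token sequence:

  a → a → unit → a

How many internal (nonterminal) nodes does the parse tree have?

8

[Ty [Base a] → [Ty [Base a] → [Ty [Base unit] → [Ty [Base a]]]]]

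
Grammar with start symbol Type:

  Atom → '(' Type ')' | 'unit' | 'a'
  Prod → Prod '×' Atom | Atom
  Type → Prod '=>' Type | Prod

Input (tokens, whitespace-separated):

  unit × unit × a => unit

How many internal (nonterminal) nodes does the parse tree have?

10

[Type [Prod [Prod [Prod [Atom unit]] × [Atom unit]] × [Atom a]] => [Type [Prod [Atom unit]]]]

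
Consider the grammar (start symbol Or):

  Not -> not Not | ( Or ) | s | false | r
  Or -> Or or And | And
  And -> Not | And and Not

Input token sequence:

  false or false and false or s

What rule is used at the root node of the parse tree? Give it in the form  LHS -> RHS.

[Or [Or [Or [And [Not false]]] or [And [And [Not false]] and [Not false]]] or [And [Not s]]]

Or -> Or or And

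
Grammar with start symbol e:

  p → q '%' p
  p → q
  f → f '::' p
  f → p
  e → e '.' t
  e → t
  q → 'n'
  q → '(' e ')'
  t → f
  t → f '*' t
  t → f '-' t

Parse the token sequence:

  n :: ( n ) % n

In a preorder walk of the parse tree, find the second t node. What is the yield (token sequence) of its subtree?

n

[e [t [f [f [p [q n]]] :: [p [q ( [e [t [f [p [q n]]]]] )] % [p [q n]]]]]]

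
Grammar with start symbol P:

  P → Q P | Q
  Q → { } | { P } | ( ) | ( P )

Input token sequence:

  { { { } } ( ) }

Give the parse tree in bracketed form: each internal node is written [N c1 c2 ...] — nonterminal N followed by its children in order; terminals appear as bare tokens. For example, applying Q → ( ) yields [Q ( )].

[P [Q { [P [Q { [P [Q { }]] }] [P [Q ( )]]] }]]

P
Q
{ P }
{ Q P }
{ { P } P }
{ { Q } P }
{ { { } } P }
{ { { } } Q }
{ { { } } ( ) }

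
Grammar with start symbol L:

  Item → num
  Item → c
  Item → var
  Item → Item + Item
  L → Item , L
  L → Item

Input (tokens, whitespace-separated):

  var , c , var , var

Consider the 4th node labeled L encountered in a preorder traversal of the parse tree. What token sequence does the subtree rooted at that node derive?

[L [Item var] , [L [Item c] , [L [Item var] , [L [Item var]]]]]

var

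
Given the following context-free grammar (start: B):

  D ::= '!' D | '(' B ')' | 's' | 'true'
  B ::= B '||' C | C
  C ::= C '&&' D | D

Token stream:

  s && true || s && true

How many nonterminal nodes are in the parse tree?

[B [B [C [C [D s]] && [D true]]] || [C [C [D s]] && [D true]]]

10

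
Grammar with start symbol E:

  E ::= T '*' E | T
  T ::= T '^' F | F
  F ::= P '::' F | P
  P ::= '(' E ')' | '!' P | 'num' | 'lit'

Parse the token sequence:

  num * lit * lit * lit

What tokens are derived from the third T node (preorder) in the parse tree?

lit

[E [T [F [P num]]] * [E [T [F [P lit]]] * [E [T [F [P lit]]] * [E [T [F [P lit]]]]]]]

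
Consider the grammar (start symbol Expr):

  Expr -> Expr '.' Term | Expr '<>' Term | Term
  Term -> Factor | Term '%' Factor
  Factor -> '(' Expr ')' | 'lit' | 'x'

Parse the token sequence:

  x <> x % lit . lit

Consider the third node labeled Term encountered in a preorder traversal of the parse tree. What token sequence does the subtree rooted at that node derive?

x

[Expr [Expr [Expr [Term [Factor x]]] <> [Term [Term [Factor x]] % [Factor lit]]] . [Term [Factor lit]]]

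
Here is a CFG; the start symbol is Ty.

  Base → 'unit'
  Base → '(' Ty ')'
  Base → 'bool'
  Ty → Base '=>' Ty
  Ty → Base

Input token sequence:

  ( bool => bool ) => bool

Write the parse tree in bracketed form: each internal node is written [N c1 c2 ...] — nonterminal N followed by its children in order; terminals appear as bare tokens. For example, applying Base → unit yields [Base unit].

[Ty [Base ( [Ty [Base bool] => [Ty [Base bool]]] )] => [Ty [Base bool]]]

Ty
Base => Ty
( Ty ) => Ty
( Base => Ty ) => Ty
( bool => Ty ) => Ty
( bool => Base ) => Ty
( bool => bool ) => Ty
( bool => bool ) => Base
( bool => bool ) => bool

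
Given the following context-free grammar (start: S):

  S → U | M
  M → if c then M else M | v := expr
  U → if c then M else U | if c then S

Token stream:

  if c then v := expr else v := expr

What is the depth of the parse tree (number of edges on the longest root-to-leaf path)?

[S [M if c then [M v := expr] else [M v := expr]]]

3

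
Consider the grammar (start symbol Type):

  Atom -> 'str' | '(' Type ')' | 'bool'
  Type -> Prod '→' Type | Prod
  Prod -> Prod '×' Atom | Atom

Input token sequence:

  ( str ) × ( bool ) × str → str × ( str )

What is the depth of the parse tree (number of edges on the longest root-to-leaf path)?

8

[Type [Prod [Prod [Prod [Atom ( [Type [Prod [Atom str]]] )]] × [Atom ( [Type [Prod [Atom bool]]] )]] × [Atom str]] → [Type [Prod [Prod [Atom str]] × [Atom ( [Type [Prod [Atom str]]] )]]]]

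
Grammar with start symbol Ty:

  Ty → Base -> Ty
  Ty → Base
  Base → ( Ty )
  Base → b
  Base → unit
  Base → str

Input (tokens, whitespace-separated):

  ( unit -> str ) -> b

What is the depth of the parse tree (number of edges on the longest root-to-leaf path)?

[Ty [Base ( [Ty [Base unit] -> [Ty [Base str]]] )] -> [Ty [Base b]]]

5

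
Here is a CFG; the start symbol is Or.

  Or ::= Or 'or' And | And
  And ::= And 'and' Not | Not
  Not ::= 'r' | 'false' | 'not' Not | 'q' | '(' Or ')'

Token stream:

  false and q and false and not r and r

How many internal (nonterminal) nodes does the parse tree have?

[Or [And [And [And [And [And [Not false]] and [Not q]] and [Not false]] and [Not not [Not r]]] and [Not r]]]

12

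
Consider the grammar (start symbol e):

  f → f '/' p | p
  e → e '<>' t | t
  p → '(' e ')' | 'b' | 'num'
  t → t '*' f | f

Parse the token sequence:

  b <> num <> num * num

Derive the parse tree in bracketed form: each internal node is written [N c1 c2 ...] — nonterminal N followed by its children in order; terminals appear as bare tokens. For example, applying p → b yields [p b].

e
e <> t
e <> t <> t
t <> t <> t
f <> t <> t
p <> t <> t
b <> t <> t
b <> f <> t
b <> p <> t
b <> num <> t
b <> num <> t * f
b <> num <> f * f
b <> num <> p * f
b <> num <> num * f
b <> num <> num * p
b <> num <> num * num

[e [e [e [t [f [p b]]]] <> [t [f [p num]]]] <> [t [t [f [p num]]] * [f [p num]]]]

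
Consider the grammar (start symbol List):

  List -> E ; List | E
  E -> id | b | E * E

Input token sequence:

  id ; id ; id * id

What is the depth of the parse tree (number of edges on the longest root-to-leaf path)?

5

[List [E id] ; [List [E id] ; [List [E [E id] * [E id]]]]]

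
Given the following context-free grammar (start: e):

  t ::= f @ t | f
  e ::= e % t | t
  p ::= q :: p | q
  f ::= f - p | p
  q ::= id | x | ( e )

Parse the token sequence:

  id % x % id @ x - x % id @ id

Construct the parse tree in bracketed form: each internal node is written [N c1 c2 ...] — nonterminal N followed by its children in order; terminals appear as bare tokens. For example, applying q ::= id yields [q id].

[e [e [e [e [t [f [p [q id]]]]] % [t [f [p [q x]]]]] % [t [f [p [q id]]] @ [t [f [f [p [q x]]] - [p [q x]]]]]] % [t [f [p [q id]]] @ [t [f [p [q id]]]]]]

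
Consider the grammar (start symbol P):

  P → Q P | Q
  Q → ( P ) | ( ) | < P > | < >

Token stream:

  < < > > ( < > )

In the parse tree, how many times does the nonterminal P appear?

4

[P [Q < [P [Q < >]] >] [P [Q ( [P [Q < >]] )]]]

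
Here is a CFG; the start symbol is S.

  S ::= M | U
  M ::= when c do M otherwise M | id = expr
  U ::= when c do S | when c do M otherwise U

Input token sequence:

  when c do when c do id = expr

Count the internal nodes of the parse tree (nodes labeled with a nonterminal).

[S [U when c do [S [U when c do [S [M id = expr]]]]]]

6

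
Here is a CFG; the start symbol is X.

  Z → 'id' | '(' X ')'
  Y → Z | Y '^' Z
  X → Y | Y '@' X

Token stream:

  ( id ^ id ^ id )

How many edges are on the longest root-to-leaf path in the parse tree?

[X [Y [Z ( [X [Y [Y [Y [Z id]] ^ [Z id]] ^ [Z id]]] )]]]

8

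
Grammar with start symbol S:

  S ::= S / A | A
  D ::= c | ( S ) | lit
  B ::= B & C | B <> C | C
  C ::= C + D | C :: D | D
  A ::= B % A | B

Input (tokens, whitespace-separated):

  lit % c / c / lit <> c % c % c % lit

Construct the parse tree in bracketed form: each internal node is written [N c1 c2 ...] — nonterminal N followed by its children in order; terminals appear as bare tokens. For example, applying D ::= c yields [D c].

[S [S [S [A [B [C [D lit]]] % [A [B [C [D c]]]]]] / [A [B [C [D c]]]]] / [A [B [B [C [D lit]]] <> [C [D c]]] % [A [B [C [D c]]] % [A [B [C [D c]]] % [A [B [C [D lit]]]]]]]]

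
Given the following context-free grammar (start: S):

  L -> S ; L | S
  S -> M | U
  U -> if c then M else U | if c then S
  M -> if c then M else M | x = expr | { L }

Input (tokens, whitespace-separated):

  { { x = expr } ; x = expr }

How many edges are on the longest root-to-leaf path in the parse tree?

8

[S [M { [L [S [M { [L [S [M x = expr]]] }]] ; [L [S [M x = expr]]]] }]]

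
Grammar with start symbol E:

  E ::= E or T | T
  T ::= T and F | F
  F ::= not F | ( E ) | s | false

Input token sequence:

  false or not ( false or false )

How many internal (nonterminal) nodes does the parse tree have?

[E [E [T [F false]]] or [T [F not [F ( [E [E [T [F false]]] or [T [F false]]] )]]]]

13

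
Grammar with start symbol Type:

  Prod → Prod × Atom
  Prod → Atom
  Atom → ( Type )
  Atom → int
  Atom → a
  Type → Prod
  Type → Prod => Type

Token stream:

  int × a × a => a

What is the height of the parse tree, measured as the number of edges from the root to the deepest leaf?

[Type [Prod [Prod [Prod [Atom int]] × [Atom a]] × [Atom a]] => [Type [Prod [Atom a]]]]

5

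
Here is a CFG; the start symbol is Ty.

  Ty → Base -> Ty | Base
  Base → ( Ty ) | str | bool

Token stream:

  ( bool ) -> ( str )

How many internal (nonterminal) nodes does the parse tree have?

8

[Ty [Base ( [Ty [Base bool]] )] -> [Ty [Base ( [Ty [Base str]] )]]]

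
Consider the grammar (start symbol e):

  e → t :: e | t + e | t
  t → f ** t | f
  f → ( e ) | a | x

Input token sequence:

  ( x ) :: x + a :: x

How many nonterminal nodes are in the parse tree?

[e [t [f ( [e [t [f x]]] )]] :: [e [t [f x]] + [e [t [f a]] :: [e [t [f x]]]]]]

15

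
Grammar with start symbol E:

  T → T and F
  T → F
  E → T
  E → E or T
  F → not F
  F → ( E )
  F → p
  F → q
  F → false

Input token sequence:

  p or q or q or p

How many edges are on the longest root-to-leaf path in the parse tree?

[E [E [E [E [T [F p]]] or [T [F q]]] or [T [F q]]] or [T [F p]]]

6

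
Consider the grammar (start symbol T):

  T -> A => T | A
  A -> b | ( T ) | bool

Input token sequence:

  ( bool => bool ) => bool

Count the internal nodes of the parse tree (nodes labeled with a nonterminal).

[T [A ( [T [A bool] => [T [A bool]]] )] => [T [A bool]]]

8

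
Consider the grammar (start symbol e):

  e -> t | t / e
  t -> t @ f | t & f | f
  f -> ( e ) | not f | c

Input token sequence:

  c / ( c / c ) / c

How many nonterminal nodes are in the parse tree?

[e [t [f c]] / [e [t [f ( [e [t [f c]] / [e [t [f c]]]] )]] / [e [t [f c]]]]]

15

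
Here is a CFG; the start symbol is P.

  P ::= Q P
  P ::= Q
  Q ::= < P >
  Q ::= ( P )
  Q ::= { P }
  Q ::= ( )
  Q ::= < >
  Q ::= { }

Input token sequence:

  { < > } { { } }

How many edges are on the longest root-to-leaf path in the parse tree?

[P [Q { [P [Q < >]] }] [P [Q { [P [Q { }]] }]]]

5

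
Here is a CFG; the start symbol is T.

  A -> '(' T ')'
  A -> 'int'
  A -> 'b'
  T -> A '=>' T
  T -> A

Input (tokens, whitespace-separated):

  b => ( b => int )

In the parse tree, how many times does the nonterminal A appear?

4

[T [A b] => [T [A ( [T [A b] => [T [A int]]] )]]]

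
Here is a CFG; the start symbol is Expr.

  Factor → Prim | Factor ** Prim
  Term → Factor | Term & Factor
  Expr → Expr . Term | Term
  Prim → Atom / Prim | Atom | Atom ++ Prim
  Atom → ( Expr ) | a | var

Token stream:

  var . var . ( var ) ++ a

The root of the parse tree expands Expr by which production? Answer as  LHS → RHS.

[Expr [Expr [Expr [Term [Factor [Prim [Atom var]]]]] . [Term [Factor [Prim [Atom var]]]]] . [Term [Factor [Prim [Atom ( [Expr [Term [Factor [Prim [Atom var]]]]] )] ++ [Prim [Atom a]]]]]]

Expr → Expr . Term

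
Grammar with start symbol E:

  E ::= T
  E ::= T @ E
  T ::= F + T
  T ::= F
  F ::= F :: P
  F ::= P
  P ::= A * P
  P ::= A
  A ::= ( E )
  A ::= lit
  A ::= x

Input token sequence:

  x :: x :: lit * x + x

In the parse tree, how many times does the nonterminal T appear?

[E [T [F [F [F [P [A x]]] :: [P [A x]]] :: [P [A lit] * [P [A x]]]] + [T [F [P [A x]]]]]]

2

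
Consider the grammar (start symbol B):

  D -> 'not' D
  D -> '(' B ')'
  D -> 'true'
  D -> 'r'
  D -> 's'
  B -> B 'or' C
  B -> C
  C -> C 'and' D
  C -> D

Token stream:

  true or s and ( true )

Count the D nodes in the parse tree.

[B [B [C [D true]]] or [C [C [D s]] and [D ( [B [C [D true]]] )]]]

4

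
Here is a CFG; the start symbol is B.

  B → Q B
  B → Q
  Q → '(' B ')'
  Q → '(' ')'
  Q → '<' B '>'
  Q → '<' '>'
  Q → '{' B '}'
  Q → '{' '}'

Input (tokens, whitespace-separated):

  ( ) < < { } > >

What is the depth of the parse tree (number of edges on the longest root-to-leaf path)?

[B [Q ( )] [B [Q < [B [Q < [B [Q { }]] >]] >]]]

7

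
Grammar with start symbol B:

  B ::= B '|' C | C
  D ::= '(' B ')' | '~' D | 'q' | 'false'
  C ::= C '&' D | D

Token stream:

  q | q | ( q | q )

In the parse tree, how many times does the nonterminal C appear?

5

[B [B [B [C [D q]]] | [C [D q]]] | [C [D ( [B [B [C [D q]]] | [C [D q]]] )]]]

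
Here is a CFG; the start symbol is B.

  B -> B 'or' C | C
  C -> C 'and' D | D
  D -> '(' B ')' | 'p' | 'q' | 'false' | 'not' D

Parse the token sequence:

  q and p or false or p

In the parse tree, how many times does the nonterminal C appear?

4

[B [B [B [C [C [D q]] and [D p]]] or [C [D false]]] or [C [D p]]]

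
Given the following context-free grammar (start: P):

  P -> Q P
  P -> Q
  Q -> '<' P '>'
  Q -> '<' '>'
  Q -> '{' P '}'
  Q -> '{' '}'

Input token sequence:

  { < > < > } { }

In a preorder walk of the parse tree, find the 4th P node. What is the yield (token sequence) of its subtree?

{ }

[P [Q { [P [Q < >] [P [Q < >]]] }] [P [Q { }]]]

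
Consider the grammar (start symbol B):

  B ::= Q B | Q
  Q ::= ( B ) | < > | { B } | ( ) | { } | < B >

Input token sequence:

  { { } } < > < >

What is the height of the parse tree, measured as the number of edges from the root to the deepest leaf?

4

[B [Q { [B [Q { }]] }] [B [Q < >] [B [Q < >]]]]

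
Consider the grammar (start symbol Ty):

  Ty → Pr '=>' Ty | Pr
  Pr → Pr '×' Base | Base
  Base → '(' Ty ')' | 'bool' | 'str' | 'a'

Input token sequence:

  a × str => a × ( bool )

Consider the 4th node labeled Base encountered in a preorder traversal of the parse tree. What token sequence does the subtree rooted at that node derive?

( bool )

[Ty [Pr [Pr [Base a]] × [Base str]] => [Ty [Pr [Pr [Base a]] × [Base ( [Ty [Pr [Base bool]]] )]]]]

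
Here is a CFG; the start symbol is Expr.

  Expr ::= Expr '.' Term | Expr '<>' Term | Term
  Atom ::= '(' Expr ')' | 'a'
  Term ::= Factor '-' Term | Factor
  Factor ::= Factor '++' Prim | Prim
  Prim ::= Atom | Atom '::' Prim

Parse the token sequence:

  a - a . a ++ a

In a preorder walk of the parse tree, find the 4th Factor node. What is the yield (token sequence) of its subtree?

[Expr [Expr [Term [Factor [Prim [Atom a]]] - [Term [Factor [Prim [Atom a]]]]]] . [Term [Factor [Factor [Prim [Atom a]]] ++ [Prim [Atom a]]]]]

a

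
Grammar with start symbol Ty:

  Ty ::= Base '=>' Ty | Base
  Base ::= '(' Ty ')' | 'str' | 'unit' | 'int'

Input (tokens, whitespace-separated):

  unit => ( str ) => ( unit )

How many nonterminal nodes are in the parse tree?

10

[Ty [Base unit] => [Ty [Base ( [Ty [Base str]] )] => [Ty [Base ( [Ty [Base unit]] )]]]]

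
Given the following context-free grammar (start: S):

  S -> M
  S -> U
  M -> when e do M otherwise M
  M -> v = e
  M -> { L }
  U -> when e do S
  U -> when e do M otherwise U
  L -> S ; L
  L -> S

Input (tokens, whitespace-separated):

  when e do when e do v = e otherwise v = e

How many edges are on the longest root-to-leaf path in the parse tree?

[S [U when e do [S [M when e do [M v = e] otherwise [M v = e]]]]]

5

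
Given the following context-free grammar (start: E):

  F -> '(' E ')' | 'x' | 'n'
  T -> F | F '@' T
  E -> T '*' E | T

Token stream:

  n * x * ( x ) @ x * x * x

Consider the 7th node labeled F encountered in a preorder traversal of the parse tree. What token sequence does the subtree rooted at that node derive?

[E [T [F n]] * [E [T [F x]] * [E [T [F ( [E [T [F x]]] )] @ [T [F x]]] * [E [T [F x]] * [E [T [F x]]]]]]]

x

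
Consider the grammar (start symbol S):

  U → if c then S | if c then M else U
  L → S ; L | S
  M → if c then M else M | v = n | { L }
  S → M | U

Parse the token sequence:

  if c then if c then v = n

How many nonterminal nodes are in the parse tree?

6

[S [U if c then [S [U if c then [S [M v = n]]]]]]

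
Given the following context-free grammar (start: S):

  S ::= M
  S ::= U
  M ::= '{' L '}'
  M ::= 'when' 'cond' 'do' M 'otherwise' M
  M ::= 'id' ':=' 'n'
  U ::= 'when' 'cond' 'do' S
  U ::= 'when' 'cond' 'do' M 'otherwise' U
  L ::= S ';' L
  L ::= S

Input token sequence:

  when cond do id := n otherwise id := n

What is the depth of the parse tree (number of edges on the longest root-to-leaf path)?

3

[S [M when cond do [M id := n] otherwise [M id := n]]]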